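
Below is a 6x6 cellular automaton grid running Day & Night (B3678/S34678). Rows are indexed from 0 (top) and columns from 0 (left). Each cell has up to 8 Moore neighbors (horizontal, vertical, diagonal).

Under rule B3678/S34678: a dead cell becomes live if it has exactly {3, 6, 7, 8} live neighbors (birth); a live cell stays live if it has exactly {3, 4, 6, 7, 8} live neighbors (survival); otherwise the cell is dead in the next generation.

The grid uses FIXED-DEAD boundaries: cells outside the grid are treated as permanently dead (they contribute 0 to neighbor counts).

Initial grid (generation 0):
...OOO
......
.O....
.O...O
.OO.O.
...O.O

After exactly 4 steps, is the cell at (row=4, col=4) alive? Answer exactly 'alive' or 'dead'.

Answer: alive

Derivation:
Simulating step by step:
Generation 0 (given above): 11 live cells
Generation 1: 9 live cells
......
....O.
......
OO....
..OOOO
..O.O.
Generation 2: 8 live cells
......
......
......
..OOO.
..OOO.
....OO
Generation 3: 6 live cells
......
......
...O..
..O.O.
..OO..
....O.
Generation 4: 4 live cells
......
......
......
..O...
...OO.
...O..

Cell (4,4) at generation 4: 1 -> alive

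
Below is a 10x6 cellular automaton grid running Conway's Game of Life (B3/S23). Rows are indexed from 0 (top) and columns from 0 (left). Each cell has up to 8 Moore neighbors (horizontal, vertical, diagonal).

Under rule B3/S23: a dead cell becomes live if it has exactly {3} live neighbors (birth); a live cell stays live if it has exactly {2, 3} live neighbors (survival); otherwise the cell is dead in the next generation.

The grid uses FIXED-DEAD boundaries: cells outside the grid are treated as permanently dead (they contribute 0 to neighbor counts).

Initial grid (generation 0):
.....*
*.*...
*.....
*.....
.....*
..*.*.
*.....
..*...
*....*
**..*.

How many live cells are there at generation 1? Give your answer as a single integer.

Answer: 8

Derivation:
Simulating step by step:
Generation 0 (given above): 15 live cells
Generation 1: 8 live cells
......
.*....
*.....
......
......
......
.*.*..
.*....
*.....
**....
Population at generation 1: 8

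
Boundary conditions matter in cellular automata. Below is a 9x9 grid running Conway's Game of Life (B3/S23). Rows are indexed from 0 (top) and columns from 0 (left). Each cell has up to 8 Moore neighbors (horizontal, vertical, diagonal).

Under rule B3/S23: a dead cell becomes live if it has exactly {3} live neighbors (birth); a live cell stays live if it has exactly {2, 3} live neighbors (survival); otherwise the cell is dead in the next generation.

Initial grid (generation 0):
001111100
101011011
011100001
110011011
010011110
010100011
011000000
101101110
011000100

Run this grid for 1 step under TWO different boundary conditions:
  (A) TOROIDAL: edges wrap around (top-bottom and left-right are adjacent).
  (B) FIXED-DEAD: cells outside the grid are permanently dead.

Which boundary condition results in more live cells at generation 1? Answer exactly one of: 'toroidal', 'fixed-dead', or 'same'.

Under TOROIDAL boundary, generation 1:
100000001
100000011
000000000
000000000
010100000
010111011
000010000
100101110
000000000
Population = 19

Under FIXED-DEAD boundary, generation 1:
011000110
000000011
000000000
100000001
010100000
110111011
100010001
100101110
011101110
Population = 31

Comparison: toroidal=19, fixed-dead=31 -> fixed-dead

Answer: fixed-dead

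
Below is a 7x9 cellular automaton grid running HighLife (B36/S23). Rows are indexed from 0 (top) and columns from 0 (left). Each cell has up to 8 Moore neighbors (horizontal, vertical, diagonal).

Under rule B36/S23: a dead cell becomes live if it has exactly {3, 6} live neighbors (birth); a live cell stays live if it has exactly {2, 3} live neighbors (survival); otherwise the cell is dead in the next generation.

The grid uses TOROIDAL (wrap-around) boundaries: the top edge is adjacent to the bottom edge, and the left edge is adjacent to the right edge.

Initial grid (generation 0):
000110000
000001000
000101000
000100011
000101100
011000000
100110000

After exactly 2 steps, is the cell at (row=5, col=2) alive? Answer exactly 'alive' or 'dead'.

Simulating step by step:
Generation 0 (given above): 16 live cells
Generation 1: 18 live cells
000101000
000101000
000000100
001101010
000110110
011001000
010010000
Generation 2: 23 live cells
001101000
000001100
001101100
001101010
010000010
011001100
010111000

Cell (5,2) at generation 2: 1 -> alive

Answer: alive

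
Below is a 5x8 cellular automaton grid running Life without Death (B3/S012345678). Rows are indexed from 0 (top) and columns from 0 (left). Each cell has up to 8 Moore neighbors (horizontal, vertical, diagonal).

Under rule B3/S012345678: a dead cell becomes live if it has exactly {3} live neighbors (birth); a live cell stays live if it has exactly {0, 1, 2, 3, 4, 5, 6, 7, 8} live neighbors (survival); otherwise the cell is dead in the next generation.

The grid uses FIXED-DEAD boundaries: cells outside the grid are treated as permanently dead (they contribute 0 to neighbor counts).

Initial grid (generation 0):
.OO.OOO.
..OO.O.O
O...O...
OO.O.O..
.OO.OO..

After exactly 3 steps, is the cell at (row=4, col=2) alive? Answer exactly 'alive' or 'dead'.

Simulating step by step:
Generation 0 (given above): 19 live cells
Generation 1: 23 live cells
.OO.OOO.
..OO.O.O
O...OOO.
OO.O.O..
OOOOOO..
Generation 2: 23 live cells
.OO.OOO.
..OO.O.O
O...OOO.
OO.O.O..
OOOOOO..
Generation 3: 23 live cells
.OO.OOO.
..OO.O.O
O...OOO.
OO.O.O..
OOOOOO..

Cell (4,2) at generation 3: 1 -> alive

Answer: alive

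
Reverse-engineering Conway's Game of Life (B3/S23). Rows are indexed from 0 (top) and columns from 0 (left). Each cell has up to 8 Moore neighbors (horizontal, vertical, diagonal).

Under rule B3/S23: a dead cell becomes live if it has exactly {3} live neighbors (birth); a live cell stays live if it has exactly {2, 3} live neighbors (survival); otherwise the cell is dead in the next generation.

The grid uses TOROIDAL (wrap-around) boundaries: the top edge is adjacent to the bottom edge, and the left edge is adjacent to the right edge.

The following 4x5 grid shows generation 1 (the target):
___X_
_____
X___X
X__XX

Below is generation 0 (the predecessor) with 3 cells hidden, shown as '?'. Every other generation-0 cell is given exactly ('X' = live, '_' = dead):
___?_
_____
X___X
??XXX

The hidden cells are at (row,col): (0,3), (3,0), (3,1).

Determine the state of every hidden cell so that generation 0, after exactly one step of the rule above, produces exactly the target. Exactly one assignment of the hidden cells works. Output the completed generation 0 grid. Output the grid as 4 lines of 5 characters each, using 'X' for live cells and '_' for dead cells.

Hidden generation-0 cells (in order): (0,3), (3,0), (3,1).
A hidden cell only influences target cells in its own 3x3 neighborhood. Try each of the 2^3 = 8 assignments, step the completed generation 0 forward once under B3/S23, and compare with the target:
  (0,3)=_ (3,0)=_ (3,1)=_ -> step reproduces the target at every cell -> ACCEPT
  (0,3)=_ (3,0)=_ (3,1)=X -> step gives (0,2)='X' but target has '_' -> reject
  (0,3)=_ (3,0)=X (3,1)=_ -> step gives (0,4)='X' but target has '_' -> reject
  (0,3)=_ (3,0)=X (3,1)=X -> step gives (0,0)='X' but target has '_' -> reject
  (0,3)=X (3,0)=_ (3,1)=_ -> step gives (0,2)='X' but target has '_' -> reject
  (0,3)=X (3,0)=_ (3,1)=X -> step gives (0,4)='X' but target has '_' -> reject
  (0,3)=X (3,0)=X (3,1)=_ -> step gives (0,2)='X' but target has '_' -> reject
  (0,3)=X (3,0)=X (3,1)=X -> step gives (0,0)='X' but target has '_' -> reject
Unique solution: (0,3)=dead, (3,0)=dead, (3,1)=dead.
Check: live-neighbor counts of every cell in the completed generation 0:
11232
21012
22243
32133
Applying B3/S23 to generation 0 with these counts gives:
___X_
_____
X___X
X__XX
which matches the target exactly.

Answer: _____
_____
X___X
__XXX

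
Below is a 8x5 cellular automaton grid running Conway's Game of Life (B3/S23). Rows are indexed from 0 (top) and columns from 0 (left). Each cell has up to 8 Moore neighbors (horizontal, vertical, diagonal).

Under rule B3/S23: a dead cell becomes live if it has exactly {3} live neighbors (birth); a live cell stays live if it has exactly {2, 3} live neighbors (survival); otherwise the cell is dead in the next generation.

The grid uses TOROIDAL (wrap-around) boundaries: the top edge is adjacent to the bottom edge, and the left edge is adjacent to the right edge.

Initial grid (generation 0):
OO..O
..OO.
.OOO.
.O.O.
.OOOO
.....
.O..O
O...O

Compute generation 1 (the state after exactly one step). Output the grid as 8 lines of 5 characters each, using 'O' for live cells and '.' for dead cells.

Answer: .OO..
.....
.O..O
.....
OO.OO
.O..O
....O
...O.

Derivation:
Simulating step by step:
Generation 0 (given above): 18 live cells
Generation 1: 12 live cells
(generation 1 grid is the final answer)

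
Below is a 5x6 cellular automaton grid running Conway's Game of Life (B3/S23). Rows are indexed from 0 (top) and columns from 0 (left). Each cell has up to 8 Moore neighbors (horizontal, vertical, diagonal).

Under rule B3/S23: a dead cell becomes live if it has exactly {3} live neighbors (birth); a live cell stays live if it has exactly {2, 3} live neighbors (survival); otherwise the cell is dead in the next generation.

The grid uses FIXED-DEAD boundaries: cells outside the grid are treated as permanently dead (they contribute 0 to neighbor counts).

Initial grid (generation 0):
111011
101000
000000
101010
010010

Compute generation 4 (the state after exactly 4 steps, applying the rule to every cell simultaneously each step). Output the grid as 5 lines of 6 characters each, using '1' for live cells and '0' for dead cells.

Simulating step by step:
Generation 0 (given above): 12 live cells
Generation 1: 11 live cells
101100
101100
000100
010100
010100
Generation 2: 8 live cells
001100
000010
010110
000110
000000
Generation 3: 7 live cells
000100
000010
001001
001110
000000
Generation 4: 8 live cells
(generation 4 grid is the final answer)

Answer: 000000
000110
001001
001110
000100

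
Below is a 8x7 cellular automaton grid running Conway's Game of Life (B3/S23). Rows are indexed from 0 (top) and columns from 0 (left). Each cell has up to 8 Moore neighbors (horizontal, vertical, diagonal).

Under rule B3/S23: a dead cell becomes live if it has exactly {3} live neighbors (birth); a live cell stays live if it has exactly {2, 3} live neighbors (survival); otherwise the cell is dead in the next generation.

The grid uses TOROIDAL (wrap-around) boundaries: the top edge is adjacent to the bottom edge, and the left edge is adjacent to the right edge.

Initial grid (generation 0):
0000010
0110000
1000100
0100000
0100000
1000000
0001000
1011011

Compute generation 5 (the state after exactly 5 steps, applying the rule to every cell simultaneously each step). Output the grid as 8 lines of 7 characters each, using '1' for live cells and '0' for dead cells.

Simulating step by step:
Generation 0 (given above): 14 live cells
Generation 1: 20 live cells
1001110
0100000
1010000
1100000
1100000
0000000
1111100
0011011
Generation 2: 22 live cells
1101010
1111101
1010000
0010001
1100000
0001000
1100111
0000000
Generation 3: 18 live cells
0001010
0000110
0000010
0010001
1110000
0010110
1000111
0010000
Generation 4: 20 live cells
0001010
0000011
0000111
1010001
1010011
0010100
0100101
0001000
Generation 5: 16 live cells
(generation 5 grid is the final answer)

Answer: 0000011
0000000
0000100
0001100
1010010
0010100
0010110
0011010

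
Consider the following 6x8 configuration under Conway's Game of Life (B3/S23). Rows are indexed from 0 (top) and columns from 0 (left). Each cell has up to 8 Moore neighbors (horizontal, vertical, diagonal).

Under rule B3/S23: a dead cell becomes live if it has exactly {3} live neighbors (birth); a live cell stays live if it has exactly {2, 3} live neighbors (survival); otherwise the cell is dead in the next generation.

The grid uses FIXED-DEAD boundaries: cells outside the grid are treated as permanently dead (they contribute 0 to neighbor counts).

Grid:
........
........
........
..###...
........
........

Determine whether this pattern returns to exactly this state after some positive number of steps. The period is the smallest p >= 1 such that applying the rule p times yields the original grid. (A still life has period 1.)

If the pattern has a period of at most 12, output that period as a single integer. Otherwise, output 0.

Answer: 2

Derivation:
Simulating and comparing each generation to the original:
Gen 0 (original, given above): 3 live cells
Gen 1: 3 live cells, differs from original
Gen 2: 3 live cells, MATCHES original -> period = 2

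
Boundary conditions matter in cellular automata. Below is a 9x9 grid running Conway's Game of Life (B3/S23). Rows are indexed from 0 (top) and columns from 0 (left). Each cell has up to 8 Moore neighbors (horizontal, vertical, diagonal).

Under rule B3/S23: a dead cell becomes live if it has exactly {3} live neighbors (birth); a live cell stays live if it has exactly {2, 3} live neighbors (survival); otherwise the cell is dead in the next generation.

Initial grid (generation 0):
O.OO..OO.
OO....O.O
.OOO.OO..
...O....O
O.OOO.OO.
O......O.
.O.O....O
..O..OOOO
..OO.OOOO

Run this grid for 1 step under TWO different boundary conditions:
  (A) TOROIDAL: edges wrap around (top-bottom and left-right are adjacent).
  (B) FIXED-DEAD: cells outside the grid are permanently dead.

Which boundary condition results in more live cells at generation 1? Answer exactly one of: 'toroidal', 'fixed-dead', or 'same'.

Answer: fixed-dead

Derivation:
Under TOROIDAL boundary, generation 1:
...OO....
....O...O
.O.OOOO.O
O.......O
OOOOO.OO.
O...O.OO.
.OO......
.O...O...
O........
Population = 28

Under FIXED-DEAD boundary, generation 1:
O.O...OO.
O...O....
OO.OOOO..
.........
.OOOO.OOO
O...O.OOO
.OO.....O
.O...O...
..OOOO..O
Population = 34

Comparison: toroidal=28, fixed-dead=34 -> fixed-dead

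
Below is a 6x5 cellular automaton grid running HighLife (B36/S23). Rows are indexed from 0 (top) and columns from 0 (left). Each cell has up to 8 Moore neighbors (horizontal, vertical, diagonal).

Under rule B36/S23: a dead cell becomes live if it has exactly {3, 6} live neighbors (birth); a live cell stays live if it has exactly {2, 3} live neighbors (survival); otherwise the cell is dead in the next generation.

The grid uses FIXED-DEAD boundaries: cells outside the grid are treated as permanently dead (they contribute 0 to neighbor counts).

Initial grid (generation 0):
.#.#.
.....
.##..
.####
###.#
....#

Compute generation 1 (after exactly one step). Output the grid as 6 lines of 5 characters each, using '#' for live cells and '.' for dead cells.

Answer: .....
.#...
.#...
....#
#..##
.#.#.

Derivation:
Simulating step by step:
Generation 0 (given above): 13 live cells
Generation 1: 8 live cells
(generation 1 grid is the final answer)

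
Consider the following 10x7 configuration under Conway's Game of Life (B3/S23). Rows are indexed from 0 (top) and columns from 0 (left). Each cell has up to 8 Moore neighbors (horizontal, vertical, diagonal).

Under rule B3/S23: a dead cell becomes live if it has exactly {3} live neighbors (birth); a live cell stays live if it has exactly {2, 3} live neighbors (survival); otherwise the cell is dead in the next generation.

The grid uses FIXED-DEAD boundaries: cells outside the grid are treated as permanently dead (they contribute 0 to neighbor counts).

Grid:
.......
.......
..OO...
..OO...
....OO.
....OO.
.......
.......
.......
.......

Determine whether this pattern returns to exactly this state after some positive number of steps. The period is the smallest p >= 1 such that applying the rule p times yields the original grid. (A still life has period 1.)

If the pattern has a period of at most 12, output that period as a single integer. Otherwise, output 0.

Answer: 2

Derivation:
Simulating and comparing each generation to the original:
Gen 0 (original, given above): 8 live cells
Gen 1: 6 live cells, differs from original
Gen 2: 8 live cells, MATCHES original -> period = 2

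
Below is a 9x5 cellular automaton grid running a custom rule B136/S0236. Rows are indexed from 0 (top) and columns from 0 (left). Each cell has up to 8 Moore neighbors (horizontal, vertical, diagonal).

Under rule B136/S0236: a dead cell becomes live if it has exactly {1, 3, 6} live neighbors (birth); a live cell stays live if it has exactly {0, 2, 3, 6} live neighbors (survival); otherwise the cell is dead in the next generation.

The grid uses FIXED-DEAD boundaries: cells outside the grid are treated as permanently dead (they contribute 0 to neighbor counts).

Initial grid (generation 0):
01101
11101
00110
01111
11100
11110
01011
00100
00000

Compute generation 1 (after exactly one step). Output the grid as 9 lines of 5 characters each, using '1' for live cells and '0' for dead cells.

Answer: 10100
10011
11110
10101
00011
01101
10101
10110
01110

Derivation:
Simulating step by step:
Generation 0 (given above): 24 live cells
Generation 1: 26 live cells
(generation 1 grid is the final answer)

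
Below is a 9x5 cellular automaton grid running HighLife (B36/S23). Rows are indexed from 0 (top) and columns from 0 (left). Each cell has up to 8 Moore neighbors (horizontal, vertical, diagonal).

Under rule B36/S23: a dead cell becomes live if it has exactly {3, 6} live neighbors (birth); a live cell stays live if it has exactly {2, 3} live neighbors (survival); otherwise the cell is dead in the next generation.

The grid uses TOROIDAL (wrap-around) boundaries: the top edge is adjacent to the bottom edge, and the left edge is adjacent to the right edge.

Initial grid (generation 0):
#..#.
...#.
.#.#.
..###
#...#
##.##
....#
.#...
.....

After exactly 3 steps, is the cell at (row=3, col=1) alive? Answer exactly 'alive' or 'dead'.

Answer: alive

Derivation:
Simulating step by step:
Generation 0 (given above): 16 live cells
Generation 1: 11 live cells
....#
...#.
.....
.##..
...#.
.#.#.
.####
.....
.....
Generation 2: 13 live cells
.....
.....
..#..
..#..
.#.#.
###..
##.##
..##.
.....
Generation 3: 10 live cells
.....
.....
.....
.###.
#..#.
.....
..#..
####.
.....

Cell (3,1) at generation 3: 1 -> alive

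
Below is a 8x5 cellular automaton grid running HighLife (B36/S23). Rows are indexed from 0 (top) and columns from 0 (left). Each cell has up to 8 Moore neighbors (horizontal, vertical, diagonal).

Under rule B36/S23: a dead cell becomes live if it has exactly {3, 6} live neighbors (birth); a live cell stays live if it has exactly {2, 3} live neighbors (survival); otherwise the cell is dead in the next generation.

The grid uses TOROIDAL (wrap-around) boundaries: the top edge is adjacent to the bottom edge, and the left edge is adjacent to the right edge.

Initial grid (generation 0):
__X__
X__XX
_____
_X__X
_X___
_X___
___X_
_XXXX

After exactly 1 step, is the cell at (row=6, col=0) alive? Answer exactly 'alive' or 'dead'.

Simulating step by step:
Generation 0 (given above): 13 live cells
Generation 1: 14 live cells
___X_
___XX
___X_
X____
_XX__
__X__
XX_XX
_X__X

Cell (6,0) at generation 1: 1 -> alive

Answer: alive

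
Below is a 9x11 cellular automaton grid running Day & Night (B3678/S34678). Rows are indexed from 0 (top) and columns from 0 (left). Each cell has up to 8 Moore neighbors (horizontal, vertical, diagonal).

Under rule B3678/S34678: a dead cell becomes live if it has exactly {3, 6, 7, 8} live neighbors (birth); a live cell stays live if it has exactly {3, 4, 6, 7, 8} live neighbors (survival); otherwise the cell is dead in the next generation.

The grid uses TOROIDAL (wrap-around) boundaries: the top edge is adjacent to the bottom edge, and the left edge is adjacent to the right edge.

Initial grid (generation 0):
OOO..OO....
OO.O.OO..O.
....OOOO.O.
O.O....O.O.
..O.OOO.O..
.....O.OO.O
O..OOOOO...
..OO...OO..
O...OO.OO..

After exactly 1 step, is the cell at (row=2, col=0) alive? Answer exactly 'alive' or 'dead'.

Answer: alive

Derivation:
Simulating step by step:
Generation 0 (given above): 44 live cells
Generation 1: 45 live cells
O.OO....O..
OO...OO.O..
O.OOOO.O...
.O...OOO..O
.O.O.OO.O.O
....OOO.OO.
..OOOO...O.
.O.OO.O.O..
....OO.OO..

Cell (2,0) at generation 1: 1 -> alive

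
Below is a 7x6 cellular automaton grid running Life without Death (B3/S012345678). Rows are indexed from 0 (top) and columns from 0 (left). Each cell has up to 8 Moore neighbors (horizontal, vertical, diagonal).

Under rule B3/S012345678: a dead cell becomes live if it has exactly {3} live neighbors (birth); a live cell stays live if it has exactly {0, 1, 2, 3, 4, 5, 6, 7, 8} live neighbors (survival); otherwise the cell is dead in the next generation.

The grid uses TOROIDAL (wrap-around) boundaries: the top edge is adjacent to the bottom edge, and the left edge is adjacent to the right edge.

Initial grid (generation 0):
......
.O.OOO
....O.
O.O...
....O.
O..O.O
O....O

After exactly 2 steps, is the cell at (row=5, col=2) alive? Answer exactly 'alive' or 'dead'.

Simulating step by step:
Generation 0 (given above): 13 live cells
Generation 1: 22 live cells
......
.O.OOO
OOO.O.
O.OO.O
OO.OO.
O..O.O
O...OO
Generation 2: 24 live cells
...O..
.O.OOO
OOO.O.
O.OO.O
OO.OO.
O.OO.O
O...OO

Cell (5,2) at generation 2: 1 -> alive

Answer: alive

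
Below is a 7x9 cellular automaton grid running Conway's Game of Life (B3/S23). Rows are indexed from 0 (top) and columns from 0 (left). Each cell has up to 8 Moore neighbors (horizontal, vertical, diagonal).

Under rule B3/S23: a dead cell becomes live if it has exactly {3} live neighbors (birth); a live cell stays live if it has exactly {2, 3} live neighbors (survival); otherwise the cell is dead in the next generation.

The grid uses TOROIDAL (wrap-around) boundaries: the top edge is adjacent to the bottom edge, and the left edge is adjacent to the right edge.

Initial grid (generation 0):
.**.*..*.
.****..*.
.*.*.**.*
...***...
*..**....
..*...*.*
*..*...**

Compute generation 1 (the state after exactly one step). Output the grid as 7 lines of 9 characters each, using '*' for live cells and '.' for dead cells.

Simulating step by step:
Generation 0 (given above): 27 live cells
Generation 1: 18 live cells
(generation 1 grid is the final answer)

Answer: ....*.**.
.......**
**....**.
*.....*..
..*......
.**.*....
*..*..*..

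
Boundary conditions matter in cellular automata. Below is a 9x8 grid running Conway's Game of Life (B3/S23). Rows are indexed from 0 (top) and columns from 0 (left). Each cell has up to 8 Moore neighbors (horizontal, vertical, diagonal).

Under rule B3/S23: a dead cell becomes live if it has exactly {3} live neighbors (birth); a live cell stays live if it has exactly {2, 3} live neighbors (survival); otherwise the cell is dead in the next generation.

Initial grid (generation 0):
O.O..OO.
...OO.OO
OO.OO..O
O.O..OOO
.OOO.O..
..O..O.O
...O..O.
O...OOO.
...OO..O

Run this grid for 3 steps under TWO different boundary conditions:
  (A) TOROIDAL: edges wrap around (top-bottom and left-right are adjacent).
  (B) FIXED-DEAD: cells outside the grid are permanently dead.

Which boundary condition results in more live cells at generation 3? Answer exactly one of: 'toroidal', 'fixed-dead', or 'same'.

Under TOROIDAL boundary, generation 3:
..O....O
.O......
........
.....O..
.....O..
........
........
O.O.....
O.OO...O
Population = 11

Under FIXED-DEAD boundary, generation 3:
....O..O
OO..O..O
..O.O.O.
OO...O..
.O......
........
...OOO.O
....O...
.......O
Population = 19

Comparison: toroidal=11, fixed-dead=19 -> fixed-dead

Answer: fixed-dead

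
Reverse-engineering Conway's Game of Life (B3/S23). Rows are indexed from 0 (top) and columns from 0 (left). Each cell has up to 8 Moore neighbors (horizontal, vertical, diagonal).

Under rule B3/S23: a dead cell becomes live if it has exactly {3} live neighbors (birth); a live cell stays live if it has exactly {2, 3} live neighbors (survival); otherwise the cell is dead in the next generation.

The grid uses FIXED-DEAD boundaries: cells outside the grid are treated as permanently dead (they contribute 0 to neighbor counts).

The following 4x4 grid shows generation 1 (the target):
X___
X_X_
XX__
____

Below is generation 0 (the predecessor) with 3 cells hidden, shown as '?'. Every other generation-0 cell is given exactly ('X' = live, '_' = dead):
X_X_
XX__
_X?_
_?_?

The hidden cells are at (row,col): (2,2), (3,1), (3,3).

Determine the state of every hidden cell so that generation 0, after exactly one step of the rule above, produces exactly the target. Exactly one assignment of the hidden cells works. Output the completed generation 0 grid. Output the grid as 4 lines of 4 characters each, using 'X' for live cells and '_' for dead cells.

Hidden generation-0 cells (in order): (2,2), (3,1), (3,3).
A hidden cell only influences target cells in its own 3x3 neighborhood. Try each of the 2^3 = 8 assignments, step the completed generation 0 forward once under B3/S23, and compare with the target:
  (2,2)=_ (3,1)=_ (3,3)=_ -> step reproduces the target at every cell -> ACCEPT
  (2,2)=_ (3,1)=_ (3,3)=X -> step gives (2,2)='X' but target has '_' -> reject
  (2,2)=_ (3,1)=X (3,3)=_ -> step gives (2,0)='_' but target has 'X' -> reject
  (2,2)=_ (3,1)=X (3,3)=X -> step gives (2,0)='_' but target has 'X' -> reject
  (2,2)=X (3,1)=_ (3,3)=_ -> step gives (1,2)='_' but target has 'X' -> reject
  (2,2)=X (3,1)=_ (3,3)=X -> step gives (1,2)='_' but target has 'X' -> reject
  (2,2)=X (3,1)=X (3,3)=_ -> step gives (1,2)='_' but target has 'X' -> reject
  (2,2)=X (3,1)=X (3,3)=X -> step gives (1,2)='_' but target has 'X' -> reject
Unique solution: (2,2)=dead, (3,1)=dead, (3,3)=dead.
Check: live-neighbor counts of every cell in the completed generation 0:
2411
3431
3220
1110
Applying B3/S23 to generation 0 with these counts gives:
X___
X_X_
XX__
____
which matches the target exactly.

Answer: X_X_
XX__
_X__
____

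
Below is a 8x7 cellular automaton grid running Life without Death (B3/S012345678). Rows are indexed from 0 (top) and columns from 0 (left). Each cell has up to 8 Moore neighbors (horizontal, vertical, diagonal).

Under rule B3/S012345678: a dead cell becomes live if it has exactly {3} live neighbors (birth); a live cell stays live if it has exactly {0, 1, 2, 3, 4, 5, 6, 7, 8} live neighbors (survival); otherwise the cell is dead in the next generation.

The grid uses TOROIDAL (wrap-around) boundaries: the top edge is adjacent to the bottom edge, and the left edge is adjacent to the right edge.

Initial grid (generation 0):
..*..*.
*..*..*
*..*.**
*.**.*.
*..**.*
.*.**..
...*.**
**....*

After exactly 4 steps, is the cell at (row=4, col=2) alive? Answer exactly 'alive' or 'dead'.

Simulating step by step:
Generation 0 (given above): 26 live cells
Generation 1: 31 live cells
..*..*.
****..*
*..*.**
*.**.*.
*..**.*
.*.**..
.*.*.**
***.*.*
Generation 2: 32 live cells
..*.**.
****..*
*..*.**
*.**.*.
*..**.*
.*.**..
.*.*.**
***.*.*
Generation 3: 32 live cells
..*.**.
****..*
*..*.**
*.**.*.
*..**.*
.*.**..
.*.*.**
***.*.*
Generation 4: 32 live cells
..*.**.
****..*
*..*.**
*.**.*.
*..**.*
.*.**..
.*.*.**
***.*.*

Cell (4,2) at generation 4: 0 -> dead

Answer: dead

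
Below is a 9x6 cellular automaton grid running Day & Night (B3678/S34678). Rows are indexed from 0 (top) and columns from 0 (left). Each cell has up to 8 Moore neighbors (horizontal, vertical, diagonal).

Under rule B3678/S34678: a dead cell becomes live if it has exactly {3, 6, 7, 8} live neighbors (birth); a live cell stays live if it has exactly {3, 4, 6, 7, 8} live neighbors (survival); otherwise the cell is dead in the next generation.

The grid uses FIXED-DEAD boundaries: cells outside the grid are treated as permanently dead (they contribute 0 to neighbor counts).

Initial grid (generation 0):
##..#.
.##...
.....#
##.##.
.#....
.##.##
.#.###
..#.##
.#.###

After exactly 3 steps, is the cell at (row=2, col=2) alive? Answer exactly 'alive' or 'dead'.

Simulating step by step:
Generation 0 (given above): 26 live cells
Generation 1: 25 live cells
.##...
##....
#..##.
..#...
.#...#
###.##
.#..#.
.####.
..####
Generation 2: 27 live cells
##....
##.#..
..#...
.#.##.
##.##.
######
..###.
.#.#..
.##.#.
Generation 3: 29 live cells
###...
##....
#.#.#.
##.##.
#.###.
#.####
#.##.#
.##...
..##..

Cell (2,2) at generation 3: 1 -> alive

Answer: alive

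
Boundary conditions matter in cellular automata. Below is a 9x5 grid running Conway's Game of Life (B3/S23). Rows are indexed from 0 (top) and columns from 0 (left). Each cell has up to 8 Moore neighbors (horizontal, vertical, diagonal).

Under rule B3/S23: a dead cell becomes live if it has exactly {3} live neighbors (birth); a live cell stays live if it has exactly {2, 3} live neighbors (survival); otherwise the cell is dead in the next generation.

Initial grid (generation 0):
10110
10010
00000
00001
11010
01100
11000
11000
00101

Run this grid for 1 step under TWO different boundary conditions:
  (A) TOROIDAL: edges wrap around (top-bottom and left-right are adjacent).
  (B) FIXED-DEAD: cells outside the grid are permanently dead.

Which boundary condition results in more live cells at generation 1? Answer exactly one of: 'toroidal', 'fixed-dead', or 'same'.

Answer: toroidal

Derivation:
Under TOROIDAL boundary, generation 1:
10100
01110
00001
10001
11011
00001
00000
00101
00101
Population = 17

Under FIXED-DEAD boundary, generation 1:
01110
01110
00000
00000
11010
00000
00000
10100
01000
Population = 12

Comparison: toroidal=17, fixed-dead=12 -> toroidal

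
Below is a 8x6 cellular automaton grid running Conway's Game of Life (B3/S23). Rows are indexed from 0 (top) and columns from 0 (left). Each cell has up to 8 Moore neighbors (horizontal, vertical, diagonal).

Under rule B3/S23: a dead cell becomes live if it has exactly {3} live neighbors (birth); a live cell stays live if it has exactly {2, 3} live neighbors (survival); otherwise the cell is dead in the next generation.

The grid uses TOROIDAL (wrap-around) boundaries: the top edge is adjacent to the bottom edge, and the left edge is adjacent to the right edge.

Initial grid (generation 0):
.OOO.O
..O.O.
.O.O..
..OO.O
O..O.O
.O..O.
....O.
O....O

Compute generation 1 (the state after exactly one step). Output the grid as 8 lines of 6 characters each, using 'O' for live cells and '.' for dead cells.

Simulating step by step:
Generation 0 (given above): 19 live cells
Generation 1: 24 live cells
(generation 1 grid is the final answer)

Answer: .OOO.O
O...O.
.O....
.O.O.O
OO.O.O
O..OO.
O...O.
OOOO.O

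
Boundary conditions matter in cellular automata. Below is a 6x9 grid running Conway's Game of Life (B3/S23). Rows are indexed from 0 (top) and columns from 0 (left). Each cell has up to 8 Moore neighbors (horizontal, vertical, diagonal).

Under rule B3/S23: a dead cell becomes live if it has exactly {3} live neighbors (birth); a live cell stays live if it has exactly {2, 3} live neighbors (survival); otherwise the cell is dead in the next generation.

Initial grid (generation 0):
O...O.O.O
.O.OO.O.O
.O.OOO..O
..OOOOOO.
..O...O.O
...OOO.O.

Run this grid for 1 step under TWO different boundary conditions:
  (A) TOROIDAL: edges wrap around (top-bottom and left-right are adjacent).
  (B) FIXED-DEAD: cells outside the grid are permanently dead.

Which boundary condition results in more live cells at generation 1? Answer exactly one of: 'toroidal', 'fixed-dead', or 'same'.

Answer: same

Derivation:
Under TOROIDAL boundary, generation 1:
O.O...O.O
.O....O.O
.O......O
OO......O
..O.....O
O..OO....
Population = 17

Under FIXED-DEAD boundary, generation 1:
...OO....
OO....O.O
.O......O
.O......O
..O.....O
...OOOOO.
Population = 17

Comparison: toroidal=17, fixed-dead=17 -> same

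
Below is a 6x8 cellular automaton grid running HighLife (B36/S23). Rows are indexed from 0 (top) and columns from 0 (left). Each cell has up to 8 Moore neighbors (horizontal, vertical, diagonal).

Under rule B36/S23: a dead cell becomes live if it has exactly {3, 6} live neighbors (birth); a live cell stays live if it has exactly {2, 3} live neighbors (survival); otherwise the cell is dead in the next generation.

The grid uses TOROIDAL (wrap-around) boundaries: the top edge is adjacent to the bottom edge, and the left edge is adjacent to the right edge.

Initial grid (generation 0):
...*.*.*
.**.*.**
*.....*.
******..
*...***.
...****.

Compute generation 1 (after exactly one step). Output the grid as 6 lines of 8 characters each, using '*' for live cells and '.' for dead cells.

Answer: *...*.**
.****...
.*....*.
*.**....
*..*....
...*....

Derivation:
Simulating step by step:
Generation 0 (given above): 24 live cells
Generation 1: 16 live cells
(generation 1 grid is the final answer)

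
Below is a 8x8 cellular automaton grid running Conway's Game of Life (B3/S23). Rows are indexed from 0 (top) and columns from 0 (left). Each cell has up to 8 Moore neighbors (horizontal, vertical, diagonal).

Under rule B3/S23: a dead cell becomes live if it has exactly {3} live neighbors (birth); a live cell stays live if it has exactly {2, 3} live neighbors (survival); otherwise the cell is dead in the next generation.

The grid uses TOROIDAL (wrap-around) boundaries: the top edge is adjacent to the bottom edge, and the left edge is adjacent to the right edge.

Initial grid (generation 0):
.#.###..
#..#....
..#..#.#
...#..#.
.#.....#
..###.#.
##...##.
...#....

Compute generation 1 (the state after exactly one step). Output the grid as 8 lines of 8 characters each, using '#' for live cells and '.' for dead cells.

Simulating step by step:
Generation 0 (given above): 22 live cells
Generation 1: 31 live cells
(generation 1 grid is the final answer)

Answer: ...#....
##.#.##.
..###.##
#.#...##
....####
..###.#.
.#...###
##.#..#.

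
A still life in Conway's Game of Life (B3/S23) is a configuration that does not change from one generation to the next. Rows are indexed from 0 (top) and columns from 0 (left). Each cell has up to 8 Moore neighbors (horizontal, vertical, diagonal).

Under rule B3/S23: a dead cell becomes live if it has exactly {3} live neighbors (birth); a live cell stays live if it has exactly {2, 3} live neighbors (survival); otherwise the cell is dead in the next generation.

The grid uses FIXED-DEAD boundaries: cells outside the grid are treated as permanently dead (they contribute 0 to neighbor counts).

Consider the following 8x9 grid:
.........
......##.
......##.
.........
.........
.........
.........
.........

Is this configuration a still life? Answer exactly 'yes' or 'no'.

Answer: yes

Derivation:
Compute generation 1 and compare to generation 0 (given above):
Generation 1:
.........
......##.
......##.
.........
.........
.........
.........
.........
The grids are IDENTICAL -> still life.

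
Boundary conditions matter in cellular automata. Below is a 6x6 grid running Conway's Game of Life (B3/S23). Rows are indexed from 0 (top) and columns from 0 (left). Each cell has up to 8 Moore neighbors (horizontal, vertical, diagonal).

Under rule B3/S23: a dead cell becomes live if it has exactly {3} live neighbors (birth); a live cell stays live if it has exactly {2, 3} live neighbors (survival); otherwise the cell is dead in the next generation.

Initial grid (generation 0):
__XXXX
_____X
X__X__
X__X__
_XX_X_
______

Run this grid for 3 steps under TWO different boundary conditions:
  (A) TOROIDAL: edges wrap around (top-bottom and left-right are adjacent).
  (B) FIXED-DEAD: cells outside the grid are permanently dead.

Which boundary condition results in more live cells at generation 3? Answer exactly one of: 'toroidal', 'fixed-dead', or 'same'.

Under TOROIDAL boundary, generation 3:
_X____
_X____
______
______
X_X___
_X_XX_
Population = 7

Under FIXED-DEAD boundary, generation 3:
____XX
___X__
____XX
_X____
_X__X_
_XX___
Population = 10

Comparison: toroidal=7, fixed-dead=10 -> fixed-dead

Answer: fixed-dead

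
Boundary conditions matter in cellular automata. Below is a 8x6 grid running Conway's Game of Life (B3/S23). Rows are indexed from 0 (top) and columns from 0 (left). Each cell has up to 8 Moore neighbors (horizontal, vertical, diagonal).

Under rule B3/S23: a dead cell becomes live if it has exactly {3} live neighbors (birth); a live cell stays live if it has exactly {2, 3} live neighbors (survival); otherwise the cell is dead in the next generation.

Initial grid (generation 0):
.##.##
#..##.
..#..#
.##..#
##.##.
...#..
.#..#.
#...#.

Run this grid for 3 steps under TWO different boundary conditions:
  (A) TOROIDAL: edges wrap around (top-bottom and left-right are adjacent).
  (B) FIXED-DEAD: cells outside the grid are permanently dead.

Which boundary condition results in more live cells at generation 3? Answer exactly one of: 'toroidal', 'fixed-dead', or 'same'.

Under TOROIDAL boundary, generation 3:
#.#.#.
..###.
#..#.#
.#.##.
##.#..
..#...
.#....
#.#.#.
Population = 20

Under FIXED-DEAD boundary, generation 3:
..###.
..###.
.....#
..##..
#..##.
.#....
.###..
...#..
Population = 17

Comparison: toroidal=20, fixed-dead=17 -> toroidal

Answer: toroidal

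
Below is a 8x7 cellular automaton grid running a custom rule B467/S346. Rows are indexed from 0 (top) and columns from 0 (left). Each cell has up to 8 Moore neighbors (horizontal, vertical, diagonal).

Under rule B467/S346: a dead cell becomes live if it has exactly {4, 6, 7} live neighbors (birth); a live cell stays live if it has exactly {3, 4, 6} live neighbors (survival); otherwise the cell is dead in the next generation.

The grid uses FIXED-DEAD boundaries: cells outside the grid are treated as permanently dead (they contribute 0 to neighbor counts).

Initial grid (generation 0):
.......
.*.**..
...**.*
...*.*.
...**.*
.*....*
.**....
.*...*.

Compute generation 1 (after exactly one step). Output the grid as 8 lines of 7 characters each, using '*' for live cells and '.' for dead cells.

Simulating step by step:
Generation 0 (given above): 17 live cells
Generation 1: 13 live cells
(generation 1 grid is the final answer)

Answer: .......
...**..
..**.*.
...***.
....**.
..*....
.**....
.......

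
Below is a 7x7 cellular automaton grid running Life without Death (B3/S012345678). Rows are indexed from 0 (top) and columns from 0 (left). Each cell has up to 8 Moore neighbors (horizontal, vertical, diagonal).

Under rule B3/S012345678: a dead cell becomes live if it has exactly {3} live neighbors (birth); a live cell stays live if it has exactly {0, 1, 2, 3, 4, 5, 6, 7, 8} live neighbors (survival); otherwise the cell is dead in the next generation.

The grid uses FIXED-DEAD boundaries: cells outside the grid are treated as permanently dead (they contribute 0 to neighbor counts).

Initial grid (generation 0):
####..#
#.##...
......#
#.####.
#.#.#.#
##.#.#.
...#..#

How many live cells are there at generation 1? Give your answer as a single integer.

Simulating step by step:
Generation 0 (given above): 24 live cells
Generation 1: 29 live cells
####..#
#.##...
.....##
#.#####
#.#.#.#
##.#.##
..###.#
Population at generation 1: 29

Answer: 29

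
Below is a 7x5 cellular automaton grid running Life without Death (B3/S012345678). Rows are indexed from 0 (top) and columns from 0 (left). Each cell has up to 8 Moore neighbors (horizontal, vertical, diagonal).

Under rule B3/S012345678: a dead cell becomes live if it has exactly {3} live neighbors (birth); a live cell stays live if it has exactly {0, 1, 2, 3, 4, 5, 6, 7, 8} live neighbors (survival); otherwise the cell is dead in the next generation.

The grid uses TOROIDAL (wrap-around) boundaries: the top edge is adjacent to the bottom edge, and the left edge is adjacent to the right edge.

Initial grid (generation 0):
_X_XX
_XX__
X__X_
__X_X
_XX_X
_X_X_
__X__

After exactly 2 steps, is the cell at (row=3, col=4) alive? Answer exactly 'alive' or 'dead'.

Simulating step by step:
Generation 0 (given above): 15 live cells
Generation 1: 21 live cells
XX_XX
_XX__
X__XX
__X_X
_XX_X
XX_X_
XXX_X
Generation 2: 21 live cells
XX_XX
_XX__
X__XX
__X_X
_XX_X
XX_X_
XXX_X

Cell (3,4) at generation 2: 1 -> alive

Answer: alive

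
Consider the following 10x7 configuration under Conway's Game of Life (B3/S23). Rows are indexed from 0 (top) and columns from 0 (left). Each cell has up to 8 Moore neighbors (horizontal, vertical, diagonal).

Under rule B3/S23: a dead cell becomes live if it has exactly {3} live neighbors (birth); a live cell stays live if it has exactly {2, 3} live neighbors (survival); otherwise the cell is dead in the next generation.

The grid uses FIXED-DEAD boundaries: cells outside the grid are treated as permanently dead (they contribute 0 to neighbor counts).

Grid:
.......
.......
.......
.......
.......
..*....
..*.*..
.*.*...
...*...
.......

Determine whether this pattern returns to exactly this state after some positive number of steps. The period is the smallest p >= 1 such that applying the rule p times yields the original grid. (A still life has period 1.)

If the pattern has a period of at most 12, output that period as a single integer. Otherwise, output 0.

Answer: 2

Derivation:
Simulating and comparing each generation to the original:
Gen 0 (original, given above): 6 live cells
Gen 1: 6 live cells, differs from original
Gen 2: 6 live cells, MATCHES original -> period = 2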